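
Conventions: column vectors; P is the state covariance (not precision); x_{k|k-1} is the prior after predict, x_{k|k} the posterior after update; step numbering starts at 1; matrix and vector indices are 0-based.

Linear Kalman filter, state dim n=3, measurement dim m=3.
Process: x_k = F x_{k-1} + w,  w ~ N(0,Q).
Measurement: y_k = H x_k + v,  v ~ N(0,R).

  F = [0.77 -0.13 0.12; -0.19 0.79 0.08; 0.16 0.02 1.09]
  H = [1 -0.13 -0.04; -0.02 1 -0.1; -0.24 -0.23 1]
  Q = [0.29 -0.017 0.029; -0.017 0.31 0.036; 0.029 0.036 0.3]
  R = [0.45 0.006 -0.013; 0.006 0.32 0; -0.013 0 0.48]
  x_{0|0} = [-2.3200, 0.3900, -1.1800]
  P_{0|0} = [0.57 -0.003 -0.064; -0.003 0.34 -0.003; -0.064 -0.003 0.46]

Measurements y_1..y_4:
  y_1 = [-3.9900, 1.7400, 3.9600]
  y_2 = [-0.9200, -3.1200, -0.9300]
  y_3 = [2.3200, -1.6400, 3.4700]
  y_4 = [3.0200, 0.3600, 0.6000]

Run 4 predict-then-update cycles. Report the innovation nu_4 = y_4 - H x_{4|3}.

step 1: x^-=[-1.9787, 0.6545, -1.6496]  P^-=[0.6292 -0.1355 0.1040; -0.1355 0.5482 0.0736; 0.1040 0.0736 0.8388]  S=[1.1175 -0.2227 -0.0581; -0.2227 0.8679 -0.0993; -0.0581 -0.0993 1.2853]  K=[0.5686 -0.0355 0.0106; -0.0640 0.6131 0.0290; 0.1042 0.0848 0.6313]  nu=[-1.9922, 0.8810, 5.2852]  x^+=[-3.0864, 1.4753, 1.5539]  P^+=[0.2583 0.0033 0.0605; 0.0033 0.2021 0.0620; 0.0605 0.0620 0.3304]
step 2: x^-=[-2.3819, 1.8762, 1.2295]  P^-=[0.4599 -0.0627 0.1468; -0.0627 0.4526 0.1023; 0.1468 0.1023 0.7231]  S=[0.9244 -0.1394 0.0095; -0.1394 0.7626 -0.0542; 0.0095 -0.0542 1.1291]  K=[0.4966 -0.0200 0.0399; -0.0496 0.5754 0.0398; 0.1221 0.0998 0.5921]  nu=[1.7550, -4.9209, -2.2996]  x^+=[-1.5036, -1.1340, -0.4094]  P^+=[0.2266 0.0080 0.0689; 0.0080 0.1906 0.0655; 0.0689 0.0655 0.3142]
step 3: x^-=[-1.0595, -0.6429, -0.7095]  P^-=[0.4412 -0.0534 0.1475; -0.0534 0.4429 0.1036; 0.1475 0.1036 0.7062]  S=[0.9030 -0.1286 0.0132; -0.1286 0.7521 -0.0512; 0.0132 -0.0512 1.1106]  K=[0.4868 -0.0163 0.0420; -0.0468 0.5712 0.0400; 0.1230 0.1008 0.5857]  nu=[3.2676, -1.0892, 3.7773]  x^+=[0.7078, -1.2668, 1.7949]  P^+=[0.2224 0.0091 0.0693; 0.0091 0.1892 0.0655; 0.0693 0.0655 0.3112]
step 4: x^-=[0.9251, -0.9917, 2.0444]  P^-=[0.4385 -0.0520 0.1469; -0.0520 0.4416 0.1035; 0.1469 0.1035 0.7026]  S=[0.8999 -0.1269 0.0130; -0.1269 0.7507 -0.0510; 0.0130 -0.0510 1.1073]  K=[0.4854 -0.0156 0.0420; -0.0463 0.5707 0.0399; 0.1228 0.1008 0.5844]  nu=[2.0478, 1.5746, -1.4504]  x^+=[1.8335, -0.2458, 1.6071]  P^+=[0.2218 0.0093 0.0692; 0.0093 0.1891 0.0654; 0.0692 0.0654 0.3106]

innov = [2.0478, 1.5746, -1.4504]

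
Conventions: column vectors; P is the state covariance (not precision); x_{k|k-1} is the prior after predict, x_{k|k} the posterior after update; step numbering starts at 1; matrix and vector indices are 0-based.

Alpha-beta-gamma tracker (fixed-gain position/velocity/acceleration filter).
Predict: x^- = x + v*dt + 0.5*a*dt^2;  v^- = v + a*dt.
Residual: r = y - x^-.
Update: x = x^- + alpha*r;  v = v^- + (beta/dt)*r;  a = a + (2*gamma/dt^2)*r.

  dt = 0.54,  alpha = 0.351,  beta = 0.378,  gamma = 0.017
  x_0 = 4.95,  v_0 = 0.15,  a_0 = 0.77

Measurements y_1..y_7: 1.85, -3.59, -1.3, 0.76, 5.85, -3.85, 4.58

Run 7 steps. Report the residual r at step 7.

resid = 3.0449

step 1: x_pred=5.1433  r=-3.2933  x^+=3.9873  v^+=-1.7395  a^+=0.3860
step 2: x_pred=3.1043  r=-6.6943  x^+=0.7546  v^+=-6.2170  a^+=-0.3945
step 3: x_pred=-2.6601  r=1.3601  x^+=-2.1827  v^+=-5.4780  a^+=-0.2359
step 4: x_pred=-5.1752  r=5.9352  x^+=-3.0920  v^+=-1.4507  a^+=0.4561
step 5: x_pred=-3.8089  r=9.6589  x^+=-0.4186  v^+=5.5568  a^+=1.5823
step 6: x_pred=2.8127  r=-6.6627  x^+=0.4741  v^+=1.7473  a^+=0.8054
step 7: x_pred=1.5351  r=3.0449  x^+=2.6039  v^+=4.3137  a^+=1.1605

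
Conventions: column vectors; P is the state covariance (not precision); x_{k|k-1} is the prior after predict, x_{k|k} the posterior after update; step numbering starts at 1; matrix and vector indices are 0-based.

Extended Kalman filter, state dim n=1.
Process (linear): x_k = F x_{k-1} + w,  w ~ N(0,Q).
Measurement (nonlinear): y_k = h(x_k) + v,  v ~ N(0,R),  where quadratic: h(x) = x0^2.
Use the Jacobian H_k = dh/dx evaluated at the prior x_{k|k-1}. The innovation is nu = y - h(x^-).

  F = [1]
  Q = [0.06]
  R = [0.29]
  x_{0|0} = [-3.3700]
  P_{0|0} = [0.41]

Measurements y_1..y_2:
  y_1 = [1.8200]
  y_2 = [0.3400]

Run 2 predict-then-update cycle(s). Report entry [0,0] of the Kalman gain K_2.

K[0,0] = -0.1978

step 1: x^-=[-3.3700]  P^-=[0.4700]  H_jac=[-6.7400]  S=[21.6410]  K=[-0.1464]  nu=[-9.5369]  x^+=[-1.9740]  P^+=[0.0063]
step 2: x^-=[-1.9740]  P^-=[0.0663]  H_jac=[-3.9480]  S=[1.3234]  K=[-0.1978]  nu=[-3.5566]  x^+=[-1.2705]  P^+=[0.0145]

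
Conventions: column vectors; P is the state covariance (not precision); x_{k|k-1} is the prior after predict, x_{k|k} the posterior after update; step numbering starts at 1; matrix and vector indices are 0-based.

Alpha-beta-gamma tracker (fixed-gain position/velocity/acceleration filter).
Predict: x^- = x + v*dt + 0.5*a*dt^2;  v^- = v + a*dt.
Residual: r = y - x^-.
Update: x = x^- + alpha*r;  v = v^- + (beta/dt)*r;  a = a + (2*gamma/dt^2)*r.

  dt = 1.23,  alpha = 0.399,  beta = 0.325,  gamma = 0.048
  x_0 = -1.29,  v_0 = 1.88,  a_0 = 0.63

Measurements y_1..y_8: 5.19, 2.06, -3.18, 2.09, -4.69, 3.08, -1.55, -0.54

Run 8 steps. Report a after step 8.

step 1: x_pred=1.4990  r=3.6910  x^+=2.9717  v^+=3.6302  a^+=0.8642
step 2: x_pred=8.0905  r=-6.0305  x^+=5.6844  v^+=3.0997  a^+=0.4815
step 3: x_pred=9.8613  r=-13.0413  x^+=4.6578  v^+=0.2462  a^+=-0.3460
step 4: x_pred=4.6989  r=-2.6089  x^+=3.6579  v^+=-0.8687  a^+=-0.5115
step 5: x_pred=2.2025  r=-6.8925  x^+=-0.5476  v^+=-3.3191  a^+=-0.9489
step 6: x_pred=-5.3479  r=8.4279  x^+=-1.9851  v^+=-2.2593  a^+=-0.4141
step 7: x_pred=-5.0773  r=3.5273  x^+=-3.6699  v^+=-1.8366  a^+=-0.1903
step 8: x_pred=-6.0729  r=5.5329  x^+=-3.8653  v^+=-0.6087  a^+=0.1608

a_post = 0.1608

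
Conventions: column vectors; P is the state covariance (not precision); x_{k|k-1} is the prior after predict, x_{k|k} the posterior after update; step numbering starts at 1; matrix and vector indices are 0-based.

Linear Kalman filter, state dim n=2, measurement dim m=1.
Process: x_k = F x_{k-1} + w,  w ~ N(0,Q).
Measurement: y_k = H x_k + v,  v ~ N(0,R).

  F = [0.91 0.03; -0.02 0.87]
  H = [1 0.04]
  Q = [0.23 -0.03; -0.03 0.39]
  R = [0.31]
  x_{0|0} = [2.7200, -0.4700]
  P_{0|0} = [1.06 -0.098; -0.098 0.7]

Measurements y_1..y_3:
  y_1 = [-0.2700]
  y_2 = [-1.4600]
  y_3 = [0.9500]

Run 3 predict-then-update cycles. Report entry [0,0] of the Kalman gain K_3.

K[0,0] = 0.5487

step 1: x^-=[2.4611, -0.4633]  P^-=[1.1031 -0.1085; -0.1085 0.9237]  S=[1.4059]  K=[0.7815; -0.0509]  nu=[-2.7126]  x^+=[0.3411, -0.3251]  P^+=[0.2444 -0.0526; -0.0526 0.9200]
step 2: x^-=[0.3007, -0.2897]  P^-=[0.4303 -0.0520; -0.0520 1.0883]  S=[0.7379]  K=[0.5804; -0.0115]  nu=[-1.7491]  x^+=[-0.7144, -0.2695]  P^+=[0.1818 -0.0471; -0.0471 1.0882]
step 3: x^-=[-0.6582, -0.2202]  P^-=[0.3790 -0.0422; -0.0422 1.2154]  S=[0.6875]  K=[0.5487; 0.0094]  nu=[1.6170]  x^+=[0.2291, -0.2050]  P^+=[0.1719 -0.0457; -0.0457 1.2153]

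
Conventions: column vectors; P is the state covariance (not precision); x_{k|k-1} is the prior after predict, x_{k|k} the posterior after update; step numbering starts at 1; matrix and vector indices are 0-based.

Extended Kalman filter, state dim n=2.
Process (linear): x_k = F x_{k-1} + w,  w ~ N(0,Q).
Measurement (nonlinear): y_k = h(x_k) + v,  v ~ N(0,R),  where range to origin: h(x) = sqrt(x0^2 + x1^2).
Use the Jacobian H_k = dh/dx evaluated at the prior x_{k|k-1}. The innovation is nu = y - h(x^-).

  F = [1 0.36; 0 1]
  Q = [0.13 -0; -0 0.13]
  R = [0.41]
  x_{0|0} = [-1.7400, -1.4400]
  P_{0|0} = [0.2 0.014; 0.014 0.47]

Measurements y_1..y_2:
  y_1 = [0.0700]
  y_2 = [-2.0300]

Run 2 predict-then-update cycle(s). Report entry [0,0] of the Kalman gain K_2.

K[0,0] = -0.4737

step 1: x^-=[-2.2584, -1.4400]  P^-=[0.4010 0.1832; 0.1832 0.6000]  H_jac=[-0.8432 -0.5376]  S=[1.0346]  K=[-0.4220; -0.4611]  nu=[-2.6084]  x^+=[-1.1577, -0.2373]  P^+=[0.2167 -0.0181; -0.0181 0.3800]
step 2: x^-=[-1.2431, -0.2373]  P^-=[0.3830 0.1187; 0.1187 0.5100]  H_jac=[-0.9823 -0.1875]  S=[0.8411]  K=[-0.4737; -0.2523]  nu=[-3.2955]  x^+=[0.3179, 0.5942]  P^+=[0.1942 0.0182; 0.0182 0.4565]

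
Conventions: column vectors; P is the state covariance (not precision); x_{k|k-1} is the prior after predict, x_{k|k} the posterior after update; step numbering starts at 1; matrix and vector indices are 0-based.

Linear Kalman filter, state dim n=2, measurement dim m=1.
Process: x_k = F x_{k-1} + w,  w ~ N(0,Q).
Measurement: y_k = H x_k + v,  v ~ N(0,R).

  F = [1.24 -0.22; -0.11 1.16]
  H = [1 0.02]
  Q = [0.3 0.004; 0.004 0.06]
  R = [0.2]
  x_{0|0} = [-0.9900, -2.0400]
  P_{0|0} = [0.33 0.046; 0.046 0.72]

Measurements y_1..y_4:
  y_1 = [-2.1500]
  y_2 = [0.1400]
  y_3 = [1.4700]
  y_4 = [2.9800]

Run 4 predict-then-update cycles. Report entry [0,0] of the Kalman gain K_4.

K[0,0] = 0.7840

step 1: x^-=[-0.7788, -2.2575]  P^-=[0.8172 -0.1575; -0.1575 1.0211]  S=[1.0113]  K=[0.8049; -0.1355]  nu=[-1.3260]  x^+=[-1.8462, -2.0778]  P^+=[0.1619 -0.0472; -0.0472 1.0025]
step 2: x^-=[-1.8322, -2.2071]  P^-=[0.6232 -0.3429; -0.3429 1.4230]  S=[0.8101]  K=[0.7609; -0.3882]  nu=[2.0163]  x^+=[-0.2980, -2.9898]  P^+=[0.1542 -0.1036; -0.1036 1.3009]
step 3: x^-=[0.2882, -3.4354]  P^-=[0.6567 -0.5006; -0.5006 1.8388]  S=[0.8374]  K=[0.7722; -0.5539]  nu=[1.2505]  x^+=[1.2539, -4.1280]  P^+=[0.1573 -0.1424; -0.1424 1.5819]
step 4: x^-=[2.4630, -4.9265]  P^-=[0.6961 -0.6295; -0.6295 2.2269]  S=[0.8718]  K=[0.7840; -0.6709]  nu=[0.6155]  x^+=[2.9456, -5.3394]  P^+=[0.1602 -0.1709; -0.1709 1.8344]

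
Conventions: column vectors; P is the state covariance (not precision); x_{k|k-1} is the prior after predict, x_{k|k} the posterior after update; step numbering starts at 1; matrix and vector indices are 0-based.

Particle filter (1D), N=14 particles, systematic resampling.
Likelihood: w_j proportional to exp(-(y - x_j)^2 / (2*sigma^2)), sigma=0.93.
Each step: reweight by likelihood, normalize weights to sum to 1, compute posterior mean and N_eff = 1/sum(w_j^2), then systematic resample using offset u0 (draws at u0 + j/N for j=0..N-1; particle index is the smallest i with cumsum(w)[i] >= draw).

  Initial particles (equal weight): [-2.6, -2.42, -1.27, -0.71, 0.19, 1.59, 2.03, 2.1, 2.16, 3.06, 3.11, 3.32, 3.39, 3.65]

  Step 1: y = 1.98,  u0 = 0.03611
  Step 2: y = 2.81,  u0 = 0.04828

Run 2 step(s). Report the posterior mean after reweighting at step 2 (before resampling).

step 1: w=[0.0000, 0.0000, 0.0004, 0.0026, 0.0265, 0.1547, 0.1687, 0.1675, 0.1658, 0.0861, 0.0807, 0.0598, 0.0535, 0.0337]  mean=2.3185  Neff=7.6834  idx=[5, 5, 5, 6, 6, 7, 7, 8, 8, 8, 9, 10, 11, 12]
step 2: w=[0.0418, 0.0418, 0.0418, 0.0695, 0.0695, 0.0739, 0.0739, 0.0774, 0.0774, 0.0774, 0.0953, 0.0938, 0.0850, 0.0814]  mean=2.4352  Neff=13.2372  idx=[1, 2, 3, 4, 5, 6, 7, 8, 9, 10, 11, 12, 12, 13]

post_mean = 2.4352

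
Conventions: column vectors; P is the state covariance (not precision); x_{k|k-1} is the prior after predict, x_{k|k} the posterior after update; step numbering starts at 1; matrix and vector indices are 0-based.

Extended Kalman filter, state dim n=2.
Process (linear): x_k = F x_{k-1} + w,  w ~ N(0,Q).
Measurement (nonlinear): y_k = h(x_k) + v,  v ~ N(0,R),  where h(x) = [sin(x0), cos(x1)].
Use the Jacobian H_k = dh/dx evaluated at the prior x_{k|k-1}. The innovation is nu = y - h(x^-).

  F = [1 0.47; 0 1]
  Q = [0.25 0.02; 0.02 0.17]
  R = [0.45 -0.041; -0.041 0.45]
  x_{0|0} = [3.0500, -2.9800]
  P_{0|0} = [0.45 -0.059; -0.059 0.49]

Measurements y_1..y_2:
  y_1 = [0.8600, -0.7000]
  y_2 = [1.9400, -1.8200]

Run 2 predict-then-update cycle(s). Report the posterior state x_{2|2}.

x_post = [1.4387, -2.7395]

step 1: x^-=[1.6494, -2.9800]  P^-=[0.7528 0.1913; 0.1913 0.6600]  H_jac=[-0.0785 0.0000; 0.0000 0.1609]  S=[0.4546 -0.0434; -0.0434 0.4671]  K=[-0.1248 0.0543; -0.0114 0.2263]  nu=[-0.1369, 0.2870]  x^+=[1.6821, -2.9135]  P^+=[0.7437 0.1837; 0.1837 0.6358]
step 2: x^-=[0.3127, -2.9135]  P^-=[1.3068 0.5025; 0.5025 0.8058]  H_jac=[0.9515 0.0000; 0.0000 0.2261]  S=[1.6331 0.0671; 0.0671 0.4912]  K=[0.7561 0.1280; 0.2791 0.3328]  nu=[1.6323, -0.8459]  x^+=[1.4387, -2.7395]  P^+=[0.3521 0.1176; 0.1176 0.6117]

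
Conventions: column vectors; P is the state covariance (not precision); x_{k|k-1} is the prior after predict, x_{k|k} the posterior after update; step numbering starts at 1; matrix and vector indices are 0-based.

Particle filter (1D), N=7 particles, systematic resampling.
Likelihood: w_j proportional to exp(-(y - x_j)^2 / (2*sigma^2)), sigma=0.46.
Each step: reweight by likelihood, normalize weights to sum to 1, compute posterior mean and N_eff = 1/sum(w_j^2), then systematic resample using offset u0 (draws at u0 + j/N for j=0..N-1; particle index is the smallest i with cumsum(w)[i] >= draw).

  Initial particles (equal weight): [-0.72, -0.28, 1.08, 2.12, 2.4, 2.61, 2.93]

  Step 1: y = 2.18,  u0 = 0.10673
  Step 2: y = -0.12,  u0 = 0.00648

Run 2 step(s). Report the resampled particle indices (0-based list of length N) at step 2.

step 1: w=[0.0000, 0.0000, 0.0201, 0.3477, 0.3128, 0.2266, 0.0928]  mean=2.3729  Neff=3.5830  idx=[3, 3, 4, 4, 4, 5, 6]
step 2: w=[0.4691, 0.4691, 0.0201, 0.0201, 0.0201, 0.0015, 0.0000]  mean=2.1376  Neff=2.2661  idx=[0, 0, 0, 0, 1, 1, 1]

resampled_idx = [0, 0, 0, 0, 1, 1, 1]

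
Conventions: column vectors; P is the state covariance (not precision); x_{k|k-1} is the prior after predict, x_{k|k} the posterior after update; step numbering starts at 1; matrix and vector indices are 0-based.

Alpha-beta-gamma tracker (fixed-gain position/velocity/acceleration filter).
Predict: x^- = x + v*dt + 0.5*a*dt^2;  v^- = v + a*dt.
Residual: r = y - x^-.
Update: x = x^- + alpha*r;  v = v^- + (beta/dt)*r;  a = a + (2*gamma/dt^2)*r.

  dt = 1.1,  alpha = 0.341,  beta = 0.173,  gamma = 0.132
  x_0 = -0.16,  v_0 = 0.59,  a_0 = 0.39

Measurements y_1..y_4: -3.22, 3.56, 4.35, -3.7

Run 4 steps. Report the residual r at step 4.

step 1: x_pred=0.7249  r=-3.9450  x^+=-0.6203  v^+=0.3986  a^+=-0.4707
step 2: x_pred=-0.4666  r=4.0266  x^+=0.9064  v^+=0.5141  a^+=0.4078
step 3: x_pred=1.7186  r=2.6314  x^+=2.6159  v^+=1.3765  a^+=0.9819
step 4: x_pred=4.7242  r=-8.4242  x^+=1.8515  v^+=1.1317  a^+=-0.8561

resid = -8.4242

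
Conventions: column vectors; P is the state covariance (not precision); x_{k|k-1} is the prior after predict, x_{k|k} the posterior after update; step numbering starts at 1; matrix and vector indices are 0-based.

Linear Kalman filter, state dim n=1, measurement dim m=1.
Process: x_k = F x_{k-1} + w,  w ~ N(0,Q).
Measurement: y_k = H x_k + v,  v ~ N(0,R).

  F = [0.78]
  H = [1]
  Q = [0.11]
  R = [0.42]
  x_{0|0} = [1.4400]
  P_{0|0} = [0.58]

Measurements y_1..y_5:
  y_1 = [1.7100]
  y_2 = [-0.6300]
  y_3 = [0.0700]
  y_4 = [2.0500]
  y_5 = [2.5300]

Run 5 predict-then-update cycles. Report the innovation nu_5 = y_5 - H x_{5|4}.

innov = [1.9124]

step 1: x^-=[1.1232]  P^-=[0.4629]  S=[0.8829]  K=[0.5243]  nu=[0.5868]  x^+=[1.4308]  P^+=[0.2202]
step 2: x^-=[1.1161]  P^-=[0.2440]  S=[0.6640]  K=[0.3674]  nu=[-1.7461]  x^+=[0.4745]  P^+=[0.1543]
step 3: x^-=[0.3701]  P^-=[0.2039]  S=[0.6239]  K=[0.3268]  nu=[-0.3001]  x^+=[0.2720]  P^+=[0.1373]
step 4: x^-=[0.2122]  P^-=[0.1935]  S=[0.6135]  K=[0.3154]  nu=[1.8378]  x^+=[0.7919]  P^+=[0.1325]
step 5: x^-=[0.6176]  P^-=[0.1906]  S=[0.6106]  K=[0.3121]  nu=[1.9124]  x^+=[1.2146]  P^+=[0.1311]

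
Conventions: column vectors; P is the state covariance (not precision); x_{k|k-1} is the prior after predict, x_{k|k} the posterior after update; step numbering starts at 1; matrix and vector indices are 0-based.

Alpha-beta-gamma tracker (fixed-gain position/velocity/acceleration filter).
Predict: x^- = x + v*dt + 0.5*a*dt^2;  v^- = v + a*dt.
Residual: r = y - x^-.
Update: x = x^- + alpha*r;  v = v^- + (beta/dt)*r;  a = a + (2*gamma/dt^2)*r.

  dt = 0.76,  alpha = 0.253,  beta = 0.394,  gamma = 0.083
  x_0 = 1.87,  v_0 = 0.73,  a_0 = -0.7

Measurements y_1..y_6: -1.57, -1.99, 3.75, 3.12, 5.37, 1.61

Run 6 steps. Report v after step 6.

step 1: x_pred=2.2226  r=-3.7926  x^+=1.2631  v^+=-1.7682  a^+=-1.7900
step 2: x_pred=-0.5977  r=-1.3923  x^+=-0.9499  v^+=-3.8504  a^+=-2.1901
step 3: x_pred=-4.5087  r=8.2587  x^+=-2.4193  v^+=-1.2334  a^+=0.1834
step 4: x_pred=-3.3037  r=6.4237  x^+=-1.6785  v^+=2.2362  a^+=2.0295
step 5: x_pred=0.6071  r=4.7629  x^+=1.8121  v^+=6.2478  a^+=3.3984
step 6: x_pred=7.5419  r=-5.9319  x^+=6.0411  v^+=5.7553  a^+=1.6936

v_post = 5.7553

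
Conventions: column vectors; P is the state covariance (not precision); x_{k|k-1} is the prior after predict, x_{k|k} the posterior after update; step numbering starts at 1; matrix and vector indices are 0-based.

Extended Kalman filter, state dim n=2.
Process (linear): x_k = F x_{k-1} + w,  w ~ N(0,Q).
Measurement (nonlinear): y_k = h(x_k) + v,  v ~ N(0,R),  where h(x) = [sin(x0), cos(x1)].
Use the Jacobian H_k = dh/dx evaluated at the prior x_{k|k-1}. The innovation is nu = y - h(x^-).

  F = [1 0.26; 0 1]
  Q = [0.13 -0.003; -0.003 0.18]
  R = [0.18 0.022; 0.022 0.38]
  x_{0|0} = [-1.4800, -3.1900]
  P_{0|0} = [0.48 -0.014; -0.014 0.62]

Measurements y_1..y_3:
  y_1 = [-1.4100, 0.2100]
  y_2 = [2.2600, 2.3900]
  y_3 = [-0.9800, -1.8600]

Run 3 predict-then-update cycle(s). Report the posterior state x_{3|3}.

step 1: x^-=[-2.3094, -3.1900]  P^-=[0.6446 0.1442; 0.1442 0.8000]  H_jac=[-0.6733 0.0000; 0.0000 -0.0484]  S=[0.4722 0.0267; 0.0267 0.3819]  K=[-0.9217 0.0462; -0.2007 -0.0873]  nu=[-0.6706, 1.2088]  x^+=[-1.6355, -3.1610]  P^+=[0.2449 0.0565; 0.0565 0.7771]
step 2: x^-=[-2.4574, -3.1610]  P^-=[0.4568 0.2556; 0.2556 0.9571]  H_jac=[-0.7749 0.0000; 0.0000 -0.0194]  S=[0.4543 0.0258; 0.0258 0.3804]  K=[-0.7815 0.0401; -0.4348 -0.0193]  nu=[2.8921, 3.3898]  x^+=[-4.5817, -4.4840]  P^+=[0.1804 0.1015; 0.1015 0.8707]
step 3: x^-=[-5.7475, -4.4840]  P^-=[0.4221 0.3249; 0.3249 1.0507]  H_jac=[0.8599 0.0000; 0.0000 -0.9740]  S=[0.4921 -0.2502; -0.2502 1.3768]  K=[0.6838 -0.1056; 0.2093 -0.7053]  nu=[-1.4904, -1.6336]  x^+=[-6.5942, -3.6438]  P^+=[0.1404 0.0258; 0.0258 0.2704]

x_post = [-6.5942, -3.6438]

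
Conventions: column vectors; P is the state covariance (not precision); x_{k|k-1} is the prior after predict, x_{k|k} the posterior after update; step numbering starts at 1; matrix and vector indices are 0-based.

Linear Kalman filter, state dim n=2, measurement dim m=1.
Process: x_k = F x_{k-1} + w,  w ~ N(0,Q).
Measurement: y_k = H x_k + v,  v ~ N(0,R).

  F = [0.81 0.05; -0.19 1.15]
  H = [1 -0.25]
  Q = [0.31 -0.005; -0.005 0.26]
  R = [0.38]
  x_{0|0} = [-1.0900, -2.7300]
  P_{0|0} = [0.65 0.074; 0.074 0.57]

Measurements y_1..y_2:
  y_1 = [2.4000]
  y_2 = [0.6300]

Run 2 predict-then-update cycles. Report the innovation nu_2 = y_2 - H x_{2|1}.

innov = [-0.7728]

step 1: x^-=[-1.0194, -2.9324]  P^-=[0.7439 -0.0040; -0.0040 1.0050]  S=[1.1887]  K=[0.6266; -0.2147]  nu=[2.6863]  x^+=[0.6639, -3.5093]  P^+=[0.2771 0.1559; 0.1559 0.9501]
step 2: x^-=[0.3623, -4.1618]  P^-=[0.5068 0.1508; 0.1508 1.4584]  S=[0.9026]  K=[0.5198; -0.2369]  nu=[-0.7728]  x^+=[-0.0393, -3.9787]  P^+=[0.2630 0.2619; 0.2619 1.4077]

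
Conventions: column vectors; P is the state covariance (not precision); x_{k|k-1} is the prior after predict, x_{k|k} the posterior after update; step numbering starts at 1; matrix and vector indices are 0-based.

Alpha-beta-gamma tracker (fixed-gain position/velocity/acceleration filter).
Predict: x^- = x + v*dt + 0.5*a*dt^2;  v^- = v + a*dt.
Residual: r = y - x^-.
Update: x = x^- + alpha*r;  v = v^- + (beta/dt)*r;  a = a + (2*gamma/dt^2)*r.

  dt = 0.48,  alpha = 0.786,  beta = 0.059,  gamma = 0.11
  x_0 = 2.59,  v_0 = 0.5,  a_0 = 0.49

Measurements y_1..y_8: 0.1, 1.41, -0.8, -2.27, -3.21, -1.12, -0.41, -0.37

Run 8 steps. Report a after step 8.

a_post = 7.8275

step 1: x_pred=2.8864  r=-2.7864  x^+=0.6963  v^+=0.3927  a^+=-2.1707
step 2: x_pred=0.6347  r=0.7753  x^+=1.2441  v^+=-0.5539  a^+=-1.4304
step 3: x_pred=0.8134  r=-1.6134  x^+=-0.4547  v^+=-1.4388  a^+=-2.9710
step 4: x_pred=-1.4876  r=-0.7824  x^+=-2.1026  v^+=-2.9611  a^+=-3.7181
step 5: x_pred=-3.9522  r=0.7422  x^+=-3.3688  v^+=-4.6545  a^+=-3.0093
step 6: x_pred=-5.9497  r=4.8297  x^+=-2.1536  v^+=-5.5054  a^+=1.6023
step 7: x_pred=-4.6115  r=4.2015  x^+=-1.3091  v^+=-4.2198  a^+=5.6142
step 8: x_pred=-2.6879  r=2.3179  x^+=-0.8660  v^+=-1.2401  a^+=7.8275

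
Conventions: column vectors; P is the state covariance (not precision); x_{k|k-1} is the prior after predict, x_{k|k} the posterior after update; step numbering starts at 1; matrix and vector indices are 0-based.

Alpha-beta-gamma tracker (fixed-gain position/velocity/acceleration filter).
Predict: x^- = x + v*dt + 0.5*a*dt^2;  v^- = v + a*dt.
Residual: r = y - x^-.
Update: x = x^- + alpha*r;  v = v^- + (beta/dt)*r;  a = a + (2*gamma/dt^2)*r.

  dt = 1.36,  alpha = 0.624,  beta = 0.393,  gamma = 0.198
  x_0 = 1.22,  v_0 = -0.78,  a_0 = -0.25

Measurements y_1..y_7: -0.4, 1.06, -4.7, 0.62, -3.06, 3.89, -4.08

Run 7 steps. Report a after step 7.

a_post = -0.7597

step 1: x_pred=-0.0720  r=-0.3280  x^+=-0.2767  v^+=-1.2148  a^+=-0.3202
step 2: x_pred=-2.2249  r=3.2849  x^+=-0.1751  v^+=-0.7010  a^+=0.3831
step 3: x_pred=-0.7743  r=-3.9257  x^+=-3.2239  v^+=-1.3145  a^+=-0.4574
step 4: x_pred=-5.4346  r=6.0546  x^+=-1.6565  v^+=-0.1870  a^+=0.8389
step 5: x_pred=-1.1350  r=-1.9250  x^+=-2.3362  v^+=0.3977  a^+=0.4267
step 6: x_pred=-1.4007  r=5.2907  x^+=1.9007  v^+=2.5069  a^+=1.5595
step 7: x_pred=6.7523  r=-10.8323  x^+=-0.0071  v^+=1.4976  a^+=-0.7597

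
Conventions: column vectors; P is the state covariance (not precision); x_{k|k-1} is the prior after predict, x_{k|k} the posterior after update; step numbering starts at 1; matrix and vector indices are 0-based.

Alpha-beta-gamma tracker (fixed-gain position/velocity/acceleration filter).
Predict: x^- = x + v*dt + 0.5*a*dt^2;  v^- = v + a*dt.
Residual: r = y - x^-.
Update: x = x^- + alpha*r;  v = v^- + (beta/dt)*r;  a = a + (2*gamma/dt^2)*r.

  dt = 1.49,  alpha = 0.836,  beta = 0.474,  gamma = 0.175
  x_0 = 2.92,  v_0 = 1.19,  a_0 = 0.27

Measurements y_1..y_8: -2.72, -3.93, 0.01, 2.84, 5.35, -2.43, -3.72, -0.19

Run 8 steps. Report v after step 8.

step 1: x_pred=4.9928  r=-7.7128  x^+=-1.4551  v^+=-0.8613  a^+=-0.9459
step 2: x_pred=-3.7885  r=-0.1415  x^+=-3.9068  v^+=-2.3158  a^+=-0.9682
step 3: x_pred=-8.4321  r=8.4421  x^+=-1.3745  v^+=-1.0728  a^+=0.3627
step 4: x_pred=-2.5705  r=5.4105  x^+=1.9527  v^+=1.1887  a^+=1.2156
step 5: x_pred=5.0732  r=0.2768  x^+=5.3046  v^+=3.0880  a^+=1.2593
step 6: x_pred=11.3036  r=-13.7336  x^+=-0.1777  v^+=0.5954  a^+=-0.9059
step 7: x_pred=-0.2962  r=-3.4238  x^+=-3.1585  v^+=-1.8436  a^+=-1.4456
step 8: x_pred=-7.5101  r=7.3201  x^+=-1.3905  v^+=-1.6689  a^+=-0.2916

v_post = -1.6689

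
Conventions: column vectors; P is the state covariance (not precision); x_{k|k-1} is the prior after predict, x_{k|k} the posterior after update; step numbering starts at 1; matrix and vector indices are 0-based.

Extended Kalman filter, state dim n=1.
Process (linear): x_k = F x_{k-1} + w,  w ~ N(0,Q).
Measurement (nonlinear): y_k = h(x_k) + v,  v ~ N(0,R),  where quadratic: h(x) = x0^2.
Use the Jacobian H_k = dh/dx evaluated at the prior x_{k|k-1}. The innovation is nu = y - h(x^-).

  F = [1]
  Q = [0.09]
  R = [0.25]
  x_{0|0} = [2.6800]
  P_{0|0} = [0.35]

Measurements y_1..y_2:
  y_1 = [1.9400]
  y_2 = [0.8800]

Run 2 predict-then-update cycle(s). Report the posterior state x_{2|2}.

x_post = [1.2228]

step 1: x^-=[2.6800]  P^-=[0.4400]  H_jac=[5.3600]  S=[12.8910]  K=[0.1829]  nu=[-5.2424]  x^+=[1.7209]  P^+=[0.0085]
step 2: x^-=[1.7209]  P^-=[0.0985]  H_jac=[3.4418]  S=[1.4172]  K=[0.2393]  nu=[-2.0815]  x^+=[1.2228]  P^+=[0.0174]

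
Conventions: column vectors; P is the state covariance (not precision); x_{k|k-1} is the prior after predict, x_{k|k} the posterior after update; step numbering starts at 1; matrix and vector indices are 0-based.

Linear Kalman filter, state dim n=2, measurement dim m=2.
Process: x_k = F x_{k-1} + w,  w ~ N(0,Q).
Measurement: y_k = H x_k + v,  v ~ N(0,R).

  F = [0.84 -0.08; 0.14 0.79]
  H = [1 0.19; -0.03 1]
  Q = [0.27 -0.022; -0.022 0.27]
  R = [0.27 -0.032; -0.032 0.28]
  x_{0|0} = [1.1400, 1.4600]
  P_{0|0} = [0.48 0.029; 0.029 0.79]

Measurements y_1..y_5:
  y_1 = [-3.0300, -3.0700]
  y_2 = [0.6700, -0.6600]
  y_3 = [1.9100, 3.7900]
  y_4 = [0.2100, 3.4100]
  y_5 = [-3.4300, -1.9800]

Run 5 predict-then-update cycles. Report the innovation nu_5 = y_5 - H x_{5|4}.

innov = [-3.7051, -4.0544]

step 1: x^-=[0.8408, 1.3130]  P^-=[0.6098 0.0034; 0.0034 0.7789]  S=[0.9093 0.1011; 0.1011 1.0592]  K=[0.6802 -0.0790; 0.0857 0.7271]  nu=[-4.1203, -4.3578]  x^+=[-1.6177, -2.2084]  P^+=[0.1934 -0.0381; -0.0381 0.1997]
step 2: x^-=[-1.1822, -1.9711]  P^-=[0.4129 -0.0367; -0.0367 0.3900]  S=[0.6830 -0.0068; -0.0068 0.6726]  K=[0.5936 -0.0670; 0.0605 0.5821]  nu=[2.2267, 1.2756]  x^+=[0.0541, -1.0938]  P^+=[0.1686 -0.0327; -0.0327 0.1601]
step 3: x^-=[0.1330, -0.8565]  P^-=[0.3944 -0.0336; -0.0336 0.3660]  S=[0.6648 -0.0077; -0.0077 0.6483]  K=[0.5829 -0.0632; 0.0606 0.5668]  nu=[1.9398, 4.6505]  x^+=[0.9699, 1.8967]  P^+=[0.1654 -0.0314; -0.0314 0.1558]
step 4: x^-=[0.6630, 1.6342]  P^-=[0.3919 -0.0329; -0.0329 0.3635]  S=[0.6625 -0.0074; -0.0074 0.6459]  K=[0.5814 -0.0625; 0.0609 0.5651]  nu=[-0.7635, 1.7957]  x^+=[0.1069, 2.6024]  P^+=[0.1649 -0.0311; -0.0311 0.1553]
step 5: x^-=[-0.1184, 2.0709]  P^-=[0.3915 -0.0327; -0.0327 0.3633]  S=[0.6622 -0.0073; -0.0073 0.6456]  K=[0.5812 -0.0624; 0.0610 0.5649]  nu=[-3.7051, -4.0544]  x^+=[-2.0188, -0.4455]  P^+=[0.1648 -0.0311; -0.0311 0.1553]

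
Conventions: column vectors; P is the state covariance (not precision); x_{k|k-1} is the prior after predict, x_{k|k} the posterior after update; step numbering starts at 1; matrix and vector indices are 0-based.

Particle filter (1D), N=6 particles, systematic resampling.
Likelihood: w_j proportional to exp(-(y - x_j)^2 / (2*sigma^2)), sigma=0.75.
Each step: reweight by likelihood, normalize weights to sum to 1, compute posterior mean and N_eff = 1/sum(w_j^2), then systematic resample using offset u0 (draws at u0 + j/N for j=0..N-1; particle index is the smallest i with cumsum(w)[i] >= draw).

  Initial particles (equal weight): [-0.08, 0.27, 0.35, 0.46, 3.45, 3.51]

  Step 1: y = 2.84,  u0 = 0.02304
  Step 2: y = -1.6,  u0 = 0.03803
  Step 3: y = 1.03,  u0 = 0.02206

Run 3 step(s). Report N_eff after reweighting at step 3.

N_eff = 5.9184

step 1: w=[0.0004, 0.0020, 0.0029, 0.0046, 0.5119, 0.4782]  mean=3.4482  Neff=2.0376  idx=[4, 4, 4, 5, 5, 5]
step 2: w=[0.2107, 0.2107, 0.2107, 0.1226, 0.1226, 0.1226]  mean=3.4721  Neff=5.6077  idx=[0, 0, 1, 2, 3, 4]
step 3: w=[0.1805, 0.1805, 0.1805, 0.1805, 0.1390, 0.1390]  mean=3.4667  Neff=5.9184  idx=[0, 1, 1, 2, 3, 4]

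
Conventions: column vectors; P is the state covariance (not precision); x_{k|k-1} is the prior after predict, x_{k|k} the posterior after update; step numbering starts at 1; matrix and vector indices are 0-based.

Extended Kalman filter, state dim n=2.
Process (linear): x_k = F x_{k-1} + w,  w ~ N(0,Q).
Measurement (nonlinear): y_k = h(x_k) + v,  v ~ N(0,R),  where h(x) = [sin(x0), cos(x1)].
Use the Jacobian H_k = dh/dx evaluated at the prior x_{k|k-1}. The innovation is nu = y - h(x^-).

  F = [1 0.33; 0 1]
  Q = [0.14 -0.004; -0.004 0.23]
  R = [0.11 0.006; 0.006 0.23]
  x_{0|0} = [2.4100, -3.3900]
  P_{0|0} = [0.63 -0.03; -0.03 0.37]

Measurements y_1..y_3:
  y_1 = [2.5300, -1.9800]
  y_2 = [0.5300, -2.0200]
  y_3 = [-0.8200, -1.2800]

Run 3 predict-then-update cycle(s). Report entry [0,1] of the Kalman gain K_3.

step 1: x^-=[1.2913, -3.3900]  P^-=[0.7905 0.0881; 0.0881 0.6000]  H_jac=[0.2759 0.0000; 0.0000 -0.2459]  S=[0.1702 0.0000; 0.0000 0.2663]  K=[1.2816 -0.0815; 0.1429 -0.5540]  nu=[1.5688, -1.0107]  x^+=[3.3842, -2.6058]  P^+=[0.5092 0.0449; 0.0449 0.5148]
step 2: x^-=[2.5243, -2.6058]  P^-=[0.7350 0.2108; 0.2108 0.7448]  H_jac=[-0.8154 0.0000; 0.0000 0.5105]  S=[0.5987 -0.0818; -0.0818 0.4241]  K=[-0.9925 0.0624; -0.1692 0.8639]  nu=[-0.0488, -1.1601]  x^+=[2.5003, -3.5998]  P^+=[0.1334 0.0165; 0.0165 0.3873]
step 3: x^-=[1.3124, -3.5998]  P^-=[0.3265 0.1403; 0.1403 0.6173]  H_jac=[0.2555 0.0000; 0.0000 -0.4424]  S=[0.1313 -0.0099; -0.0099 0.3508]  K=[0.6233 -0.1594; 0.2150 -0.7724]  nu=[-1.7868, -0.3832]  x^+=[0.2597, -3.6880]  P^+=[0.2646 0.0744; 0.0744 0.3987]

K[0,1] = -0.1594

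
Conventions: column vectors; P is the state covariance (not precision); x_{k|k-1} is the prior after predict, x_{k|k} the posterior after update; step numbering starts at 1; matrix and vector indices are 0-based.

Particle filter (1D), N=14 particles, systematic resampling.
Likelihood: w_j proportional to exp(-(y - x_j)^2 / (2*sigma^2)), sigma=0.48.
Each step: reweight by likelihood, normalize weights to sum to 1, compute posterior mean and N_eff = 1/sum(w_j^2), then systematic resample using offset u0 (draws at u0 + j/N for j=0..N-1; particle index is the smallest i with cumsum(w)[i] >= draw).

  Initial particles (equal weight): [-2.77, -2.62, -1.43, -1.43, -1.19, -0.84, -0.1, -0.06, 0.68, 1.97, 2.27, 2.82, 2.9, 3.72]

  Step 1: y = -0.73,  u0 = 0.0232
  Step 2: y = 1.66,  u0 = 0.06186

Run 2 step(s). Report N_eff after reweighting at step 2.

N_eff = 2.9552

step 1: w=[0.0000, 0.0001, 0.1110, 0.1110, 0.2031, 0.3132, 0.1359, 0.1214, 0.0043, 0.0000, 0.0000, 0.0000, 0.0000, 0.0000]  mean=-0.8407  Neff=5.0715  idx=[2, 2, 3, 4, 4, 4, 5, 5, 5, 5, 5, 6, 7, 7]
step 2: w=[0.0000, 0.0000, 0.0000, 0.0000, 0.0000, 0.0000, 0.0003, 0.0003, 0.0003, 0.0003, 0.0003, 0.2695, 0.3645, 0.3645]  mean=-0.0719  Neff=2.9552  idx=[11, 11, 11, 12, 12, 12, 12, 12, 12, 13, 13, 13, 13, 13]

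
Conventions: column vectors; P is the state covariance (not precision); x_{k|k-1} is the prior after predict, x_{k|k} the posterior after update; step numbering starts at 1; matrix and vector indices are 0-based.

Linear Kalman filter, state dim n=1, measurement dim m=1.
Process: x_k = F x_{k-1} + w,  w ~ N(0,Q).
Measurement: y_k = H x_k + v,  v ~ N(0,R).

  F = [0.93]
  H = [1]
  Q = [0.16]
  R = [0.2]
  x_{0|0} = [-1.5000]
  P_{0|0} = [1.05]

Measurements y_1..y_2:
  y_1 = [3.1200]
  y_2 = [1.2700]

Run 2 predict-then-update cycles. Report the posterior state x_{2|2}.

step 1: x^-=[-1.3950]  P^-=[1.0681]  S=[1.2681]  K=[0.8423]  nu=[4.5150]  x^+=[2.4079]  P^+=[0.1685]
step 2: x^-=[2.2394]  P^-=[0.3057]  S=[0.5057]  K=[0.6045]  nu=[-0.9694]  x^+=[1.6534]  P^+=[0.1209]

x_post = [1.6534]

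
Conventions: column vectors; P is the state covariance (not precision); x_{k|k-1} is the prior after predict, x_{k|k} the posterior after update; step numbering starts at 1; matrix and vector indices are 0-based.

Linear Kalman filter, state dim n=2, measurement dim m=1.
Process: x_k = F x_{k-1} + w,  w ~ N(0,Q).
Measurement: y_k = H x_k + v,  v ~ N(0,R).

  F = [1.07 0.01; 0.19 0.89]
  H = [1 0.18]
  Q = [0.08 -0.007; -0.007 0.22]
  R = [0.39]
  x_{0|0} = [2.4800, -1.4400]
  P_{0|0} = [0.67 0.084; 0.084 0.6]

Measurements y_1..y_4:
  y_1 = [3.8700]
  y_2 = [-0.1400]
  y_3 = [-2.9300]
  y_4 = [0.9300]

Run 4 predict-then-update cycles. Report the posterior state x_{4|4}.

x_post = [0.4009, -0.7600]

step 1: x^-=[2.6392, -0.8104]  P^-=[0.8489 0.2147; 0.2147 0.7479]  S=[1.3405]  K=[0.6621; 0.2606]  nu=[1.3767]  x^+=[3.5508, -0.4516]  P^+=[0.2612 -0.0166; -0.0166 0.6568]
step 2: x^-=[3.7948, 0.2727]  P^-=[0.3788 0.0361; 0.0361 0.7441]  S=[0.8059]  K=[0.4781; 0.2110]  nu=[-3.9839]  x^+=[1.8902, -0.5680]  P^+=[0.1946 -0.0452; -0.0452 0.7082]
step 3: x^-=[2.0168, -0.1464]  P^-=[0.3019 -0.0043; -0.0043 0.7727]  S=[0.7154]  K=[0.4209; 0.1885]  nu=[-4.9204]  x^+=[-0.0543, -1.0738]  P^+=[0.1751 -0.0610; -0.0610 0.7473]
step 4: x^-=[-0.0688, -0.9660]  P^-=[0.2793 -0.0230; -0.0230 0.7976]  S=[0.6869]  K=[0.4006; 0.1756]  nu=[1.1727]  x^+=[0.4009, -0.7600]  P^+=[0.1691 -0.0713; -0.0713 0.7764]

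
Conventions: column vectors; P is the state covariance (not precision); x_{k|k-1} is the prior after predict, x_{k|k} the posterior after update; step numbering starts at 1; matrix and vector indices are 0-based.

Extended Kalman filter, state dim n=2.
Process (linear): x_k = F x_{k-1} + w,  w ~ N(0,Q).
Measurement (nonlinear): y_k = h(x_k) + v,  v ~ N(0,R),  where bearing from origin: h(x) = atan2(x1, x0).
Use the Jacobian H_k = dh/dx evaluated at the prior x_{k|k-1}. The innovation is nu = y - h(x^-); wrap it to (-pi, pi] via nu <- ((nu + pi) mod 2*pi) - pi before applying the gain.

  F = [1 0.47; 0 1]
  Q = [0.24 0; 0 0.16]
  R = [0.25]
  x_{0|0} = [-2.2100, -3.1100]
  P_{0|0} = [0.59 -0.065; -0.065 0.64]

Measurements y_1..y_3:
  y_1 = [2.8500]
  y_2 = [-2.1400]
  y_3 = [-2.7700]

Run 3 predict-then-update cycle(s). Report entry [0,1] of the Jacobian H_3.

H_jac[0,1] = -0.1263

step 1: x^-=[-3.6717, -3.1100]  P^-=[0.9103 0.2358; 0.2358 0.8000]  H_jac=[0.1343 -0.1586]  S=[0.2765]  K=[0.3070; -0.3443]  nu=[-0.9944]  x^+=[-3.9769, -2.7677]  P^+=[0.8842 0.2650; 0.2650 0.7672]
step 2: x^-=[-5.2777, -2.7677]  P^-=[1.5428 0.6256; 0.6256 0.9272]  H_jac=[0.0779 -0.1486]  S=[0.2654]  K=[0.1027; -0.3355]  nu=[0.5186]  x^+=[-5.2245, -2.9417]  P^+=[1.5400 0.6348; 0.6348 0.8974]
step 3: x^-=[-6.6071, -2.9417]  P^-=[2.5749 1.0565; 1.0565 1.0574]  H_jac=[0.0562 -0.1263]  S=[0.2600]  K=[0.0437; -0.2852]  nu=[-0.0473]  x^+=[-6.6091, -2.9282]  P^+=[2.5744 1.0598; 1.0598 1.0362]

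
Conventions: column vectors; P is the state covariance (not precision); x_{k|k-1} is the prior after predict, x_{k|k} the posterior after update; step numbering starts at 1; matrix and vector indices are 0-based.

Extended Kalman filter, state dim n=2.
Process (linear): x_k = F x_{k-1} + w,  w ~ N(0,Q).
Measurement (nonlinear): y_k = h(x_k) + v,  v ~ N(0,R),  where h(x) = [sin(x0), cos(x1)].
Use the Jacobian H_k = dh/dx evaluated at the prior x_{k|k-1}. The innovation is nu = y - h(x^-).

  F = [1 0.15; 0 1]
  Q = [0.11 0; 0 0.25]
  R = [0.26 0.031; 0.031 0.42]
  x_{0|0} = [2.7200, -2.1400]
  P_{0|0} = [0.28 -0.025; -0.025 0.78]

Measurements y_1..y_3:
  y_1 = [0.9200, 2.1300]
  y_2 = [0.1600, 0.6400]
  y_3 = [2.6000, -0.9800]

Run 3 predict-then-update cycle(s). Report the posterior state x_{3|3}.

x_post = [1.3045, -1.2951]

step 1: x^-=[2.3990, -2.1400]  P^-=[0.4001 0.0920; 0.0920 1.0300]  H_jac=[-0.7367 0.0000; 0.0000 0.8423]  S=[0.4771 -0.0261; -0.0261 1.1508]  K=[-0.6148 0.0534; -0.1010 0.7516]  nu=[0.2438, 2.6690]  x^+=[2.3916, -0.1586]  P^+=[0.2147 0.0040; 0.0040 0.3711]
step 2: x^-=[2.3679, -0.1586]  P^-=[0.3343 0.0597; 0.0597 0.6211]  H_jac=[-0.7153 0.0000; 0.0000 0.1579]  S=[0.4310 0.0243; 0.0243 0.4355]  K=[-0.5577 0.0527; -0.1120 0.2314]  nu=[-0.5388, -0.3475]  x^+=[2.6500, -0.1786]  P^+=[0.2004 0.0307; 0.0307 0.5936]
step 3: x^-=[2.6232, -0.1786]  P^-=[0.3330 0.1197; 0.1197 0.8436]  H_jac=[-0.8686 0.0000; 0.0000 0.1777]  S=[0.5113 0.0125; 0.0125 0.4466]  K=[-0.5673 0.0635; -0.2118 0.3415]  nu=[2.1046, -1.9641]  x^+=[1.3045, -1.2951]  P^+=[0.1675 0.0512; 0.0512 0.7704]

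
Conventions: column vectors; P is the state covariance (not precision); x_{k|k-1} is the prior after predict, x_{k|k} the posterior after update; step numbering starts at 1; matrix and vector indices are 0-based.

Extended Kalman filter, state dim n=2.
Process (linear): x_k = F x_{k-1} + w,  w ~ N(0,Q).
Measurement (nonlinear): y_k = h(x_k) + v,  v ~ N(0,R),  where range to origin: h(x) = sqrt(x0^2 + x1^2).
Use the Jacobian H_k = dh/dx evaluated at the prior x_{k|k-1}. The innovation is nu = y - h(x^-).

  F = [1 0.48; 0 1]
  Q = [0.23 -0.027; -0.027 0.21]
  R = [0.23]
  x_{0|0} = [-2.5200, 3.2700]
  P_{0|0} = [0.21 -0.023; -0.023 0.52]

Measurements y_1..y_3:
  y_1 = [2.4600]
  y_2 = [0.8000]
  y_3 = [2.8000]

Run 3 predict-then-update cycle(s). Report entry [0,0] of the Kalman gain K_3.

K[0,0] = 0.2420

step 1: x^-=[-0.9504, 3.2700]  P^-=[0.5377 0.1996; 0.1996 0.7300]  H_jac=[-0.2791 0.9603]  S=[0.8380]  K=[0.0496; 0.7700]  nu=[-0.9453]  x^+=[-0.9973, 2.5421]  P^+=[0.5357 0.1676; 0.1676 0.2331]
step 2: x^-=[0.2229, 2.5421]  P^-=[0.9802 0.2525; 0.2525 0.4431]  H_jac=[0.0873 0.9962]  S=[0.7212]  K=[0.4675; 0.6427]  nu=[-1.7519]  x^+=[-0.5961, 1.4162]  P^+=[0.8226 0.0358; 0.0358 0.1452]
step 3: x^-=[0.0837, 1.4162]  P^-=[1.1205 0.0785; 0.0785 0.3552]  H_jac=[0.0590 0.9983]  S=[0.5972]  K=[0.2420; 0.6016]  nu=[1.3813]  x^+=[0.4179, 2.2472]  P^+=[1.0855 -0.0084; -0.0084 0.1391]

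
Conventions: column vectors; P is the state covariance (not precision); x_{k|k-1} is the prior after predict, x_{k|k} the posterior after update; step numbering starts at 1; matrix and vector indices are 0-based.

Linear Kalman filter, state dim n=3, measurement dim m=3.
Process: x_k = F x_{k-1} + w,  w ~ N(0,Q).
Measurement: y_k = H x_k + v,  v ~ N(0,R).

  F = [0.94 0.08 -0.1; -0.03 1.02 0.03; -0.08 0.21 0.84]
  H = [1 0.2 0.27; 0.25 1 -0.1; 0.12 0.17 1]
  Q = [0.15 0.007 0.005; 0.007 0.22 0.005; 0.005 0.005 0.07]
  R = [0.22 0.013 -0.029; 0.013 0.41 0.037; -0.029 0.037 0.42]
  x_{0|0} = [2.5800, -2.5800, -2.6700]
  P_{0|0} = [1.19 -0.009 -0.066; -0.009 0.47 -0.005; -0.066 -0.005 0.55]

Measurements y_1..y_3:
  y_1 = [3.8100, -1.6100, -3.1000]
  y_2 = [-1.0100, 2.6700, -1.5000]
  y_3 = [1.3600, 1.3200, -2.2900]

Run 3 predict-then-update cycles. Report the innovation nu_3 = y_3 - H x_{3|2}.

step 1: x^-=[2.4858, -2.7891, -2.9910]  P^-=[1.2211 -0.0000 -0.1774; -0.0000 0.7109 0.1207; -0.1774 0.1207 0.4938]  S=[1.4228 0.4830 0.1216; 0.4830 1.1869 0.2215; 0.1216 0.2215 0.9504]  K=[0.8529 -0.0508 -0.1297; -0.0927 0.6031 0.1254; -0.0390 -0.0619 0.5382]  nu=[2.6896, 0.2586, 0.0669]  x^+=[4.7580, -2.8740, -3.0759]  P^+=[0.2329 -0.0822 -0.0951; -0.0822 0.2753 0.0407; -0.0951 0.0407 0.2294]
step 2: x^-=[4.5502, -3.1665, -3.5679]  P^-=[0.3647 -0.0635 -0.1168; -0.0635 0.5146 0.1153; -0.1168 0.1153 0.2754]  S=[0.5493 0.1656 0.0021; 0.1656 0.9012 0.1831; 0.0021 0.1831 0.7241]  K=[0.5971 -0.0445 -0.1062; -0.0281 0.5176 0.1387; -0.0344 -0.0080 0.3901]  nu=[-3.9635, 4.3421, 2.0602]  x^+=[1.7714, -0.5219, -2.6625]  P^+=[0.1662 -0.0632 -0.0728; -0.0632 0.2373 0.0455; -0.0728 0.0455 0.1656]
step 3: x^-=[1.8896, -0.6654, -2.4878]  P^-=[0.3034 -0.0461 -0.0854; -0.0461 0.4740 0.1072; -0.0854 0.1072 0.2263]  S=[0.5059 0.1587 0.0139; 0.1587 0.8650 0.1816; 0.0139 0.1816 0.6784]  K=[0.5505 -0.0390 -0.0846; -0.0054 0.4946 0.1364; -0.0163 0.0037 0.3447]  nu=[0.2751, 1.2642, 0.0842]  x^+=[1.9847, -0.0301, -2.4586]  P^+=[0.1508 -0.0558 -0.0616; -0.0558 0.2261 0.0440; -0.0616 0.0440 0.1453]

innov = [0.2751, 1.2642, 0.0842]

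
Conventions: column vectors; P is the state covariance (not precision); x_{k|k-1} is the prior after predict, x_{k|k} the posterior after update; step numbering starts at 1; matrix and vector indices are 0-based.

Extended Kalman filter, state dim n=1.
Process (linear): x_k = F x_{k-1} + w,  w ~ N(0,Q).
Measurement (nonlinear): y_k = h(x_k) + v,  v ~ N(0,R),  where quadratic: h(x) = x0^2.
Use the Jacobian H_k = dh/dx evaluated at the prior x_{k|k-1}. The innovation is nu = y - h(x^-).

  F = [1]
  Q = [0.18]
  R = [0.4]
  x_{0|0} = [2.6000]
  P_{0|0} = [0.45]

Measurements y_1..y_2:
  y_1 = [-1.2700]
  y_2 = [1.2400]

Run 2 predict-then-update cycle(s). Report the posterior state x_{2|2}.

x_post = [1.1070]

step 1: x^-=[2.6000]  P^-=[0.6300]  H_jac=[5.2000]  S=[17.4352]  K=[0.1879]  nu=[-8.0300]  x^+=[1.0912]  P^+=[0.0145]
step 2: x^-=[1.0912]  P^-=[0.1945]  H_jac=[2.1824]  S=[1.3262]  K=[0.3200]  nu=[0.0493]  x^+=[1.1070]  P^+=[0.0587]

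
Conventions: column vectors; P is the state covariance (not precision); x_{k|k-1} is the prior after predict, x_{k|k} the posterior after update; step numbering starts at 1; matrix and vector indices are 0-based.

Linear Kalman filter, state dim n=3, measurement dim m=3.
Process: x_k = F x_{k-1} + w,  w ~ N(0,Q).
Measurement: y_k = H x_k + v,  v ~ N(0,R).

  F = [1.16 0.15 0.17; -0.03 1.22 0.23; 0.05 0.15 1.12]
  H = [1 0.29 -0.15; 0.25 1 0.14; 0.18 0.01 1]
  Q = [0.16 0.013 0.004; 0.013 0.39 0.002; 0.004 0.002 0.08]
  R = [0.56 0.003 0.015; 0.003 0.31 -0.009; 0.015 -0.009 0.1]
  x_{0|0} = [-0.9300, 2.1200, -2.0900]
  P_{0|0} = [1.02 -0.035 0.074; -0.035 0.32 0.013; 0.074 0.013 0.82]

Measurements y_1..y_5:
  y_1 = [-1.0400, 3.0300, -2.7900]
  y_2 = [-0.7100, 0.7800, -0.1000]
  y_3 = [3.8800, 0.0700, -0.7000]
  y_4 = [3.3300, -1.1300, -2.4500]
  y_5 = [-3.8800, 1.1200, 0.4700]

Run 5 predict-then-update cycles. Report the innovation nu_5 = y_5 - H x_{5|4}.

innov = [-5.3938, 2.5193, 2.6568]

step 1: x^-=[-1.1161, 2.1336, -2.0693]  P^-=[1.5811 0.0413 0.3194; 0.0413 0.9194 0.2849; 0.3194 0.2849 1.1305]  S=[2.1472 0.6870 0.5282; 0.6870 1.4731 0.6103; 0.5282 0.6103 1.4026]  K=[0.6956 -0.0826 0.2049; -0.0934 0.7297 -0.0674; -0.1227 0.0505 0.8732]  nu=[-0.8530, 1.4651, -0.5411]  x^+=[-1.9414, 3.3188, -2.3632]  P^+=[0.4221 -0.1249 -0.0431; -0.1249 0.2570 0.0052; -0.0431 0.0052 0.0927]
step 2: x^-=[-2.1560, 3.5636, -2.2461]  P^-=[0.6763 -0.1372 -0.0261; -0.1372 0.7905 0.0735; -0.0261 0.0735 0.1982]  S=[1.2291 0.2393 0.0966; 0.2393 1.0968 0.0985; 0.0966 0.0985 0.3118]  K=[0.5280 -0.1049 0.1720; -0.0718 0.7165 -0.0222; -0.0874 0.0484 0.6348]  nu=[0.0756, -1.9301, 2.4985]  x^+=[-1.4838, 2.1198, -0.7601]  P^+=[0.3249 -0.1093 -0.0313; -0.1093 0.2484 0.0074; -0.0313 0.0074 0.0673]
step 3: x^-=[-1.5325, 2.4558, -0.6076]  P^-=[0.5547 -0.1108 -0.0181; -0.1108 0.7762 0.0693; -0.0181 0.0693 0.1682]  S=[1.1189 0.2349 0.0873; 0.2349 1.0868 0.0914; 0.0873 0.0914 0.2807]  K=[0.4759 -0.0939 0.1697; -0.0555 0.7105 -0.0108; -0.0775 0.0476 0.5986]  nu=[4.6092, -1.9176, 0.1588]  x^+=[0.8682, 0.8358, -0.9611]  P^+=[0.2934 -0.0988 -0.0269; -0.0988 0.2439 0.0070; -0.0269 0.0070 0.0630]
step 4: x^-=[0.9691, 0.7726, -0.9076]  P^-=[0.5175 -0.0948 -0.0132; -0.0948 0.7682 0.0673; -0.0132 0.0673 0.1632]  S=[1.0889 0.2413 0.0866; 0.2413 1.0842 0.0913; 0.0866 0.0913 0.2763]  K=[0.4573 -0.0860 0.1711; -0.0477 0.7067 -0.0089; -0.0741 0.0467 0.5922]  nu=[2.0007, -2.0178, -1.7245]  x^+=[1.7625, -0.7334, -2.1716]  P^+=[0.2818 -0.0938 -0.0251; -0.0938 0.2415 0.0065; -0.0251 0.0065 0.0621]
step 5: x^-=[1.5653, -1.4471, -2.4540]  P^-=[0.5043 -0.0875 -0.0109; -0.0875 0.7639 0.0661; -0.0109 0.0661 0.1621]  S=[1.0790 0.2451 0.0867; 0.2451 1.0826 0.0913; 0.0867 0.0913 0.2755]  K=[0.4502 -0.0822 0.1722; -0.0443 0.7047 -0.0089; -0.0728 0.0462 0.5910]  nu=[-5.3938, 2.5193, 2.6568]  x^+=[-0.6125, 0.5435, -0.3746]  P^+=[0.2774 -0.0916 -0.0243; -0.0916 0.2405 0.0062; -0.0243 0.0062 0.0619]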